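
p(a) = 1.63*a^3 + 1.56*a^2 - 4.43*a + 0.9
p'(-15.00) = 1049.02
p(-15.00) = -5082.90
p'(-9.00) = 363.58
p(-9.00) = -1021.14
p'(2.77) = 41.73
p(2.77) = 35.24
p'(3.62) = 70.94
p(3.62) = 82.63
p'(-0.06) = -4.60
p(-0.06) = 1.17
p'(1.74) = 15.80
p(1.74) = 6.50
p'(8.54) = 378.85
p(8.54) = 1092.06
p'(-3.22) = 36.23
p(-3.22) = -23.08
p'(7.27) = 276.70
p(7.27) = 677.46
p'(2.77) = 41.73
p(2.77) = 35.24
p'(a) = 4.89*a^2 + 3.12*a - 4.43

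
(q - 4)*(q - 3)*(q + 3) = q^3 - 4*q^2 - 9*q + 36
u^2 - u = u*(u - 1)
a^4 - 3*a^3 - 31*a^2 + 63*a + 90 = (a - 6)*(a - 3)*(a + 1)*(a + 5)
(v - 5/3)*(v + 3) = v^2 + 4*v/3 - 5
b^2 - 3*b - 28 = (b - 7)*(b + 4)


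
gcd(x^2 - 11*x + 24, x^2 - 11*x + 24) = x^2 - 11*x + 24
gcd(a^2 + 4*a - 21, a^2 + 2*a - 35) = a + 7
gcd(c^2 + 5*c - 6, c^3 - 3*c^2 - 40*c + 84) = c + 6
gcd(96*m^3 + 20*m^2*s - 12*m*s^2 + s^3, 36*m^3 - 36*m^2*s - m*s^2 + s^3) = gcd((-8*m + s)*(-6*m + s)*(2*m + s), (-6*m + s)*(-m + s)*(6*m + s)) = -6*m + s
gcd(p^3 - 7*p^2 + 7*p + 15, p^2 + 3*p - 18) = p - 3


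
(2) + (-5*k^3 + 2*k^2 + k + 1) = -5*k^3 + 2*k^2 + k + 3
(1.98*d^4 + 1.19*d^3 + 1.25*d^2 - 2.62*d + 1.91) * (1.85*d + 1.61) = 3.663*d^5 + 5.3893*d^4 + 4.2284*d^3 - 2.8345*d^2 - 0.6847*d + 3.0751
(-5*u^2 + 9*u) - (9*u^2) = -14*u^2 + 9*u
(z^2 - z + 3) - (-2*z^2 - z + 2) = 3*z^2 + 1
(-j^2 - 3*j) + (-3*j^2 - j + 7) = -4*j^2 - 4*j + 7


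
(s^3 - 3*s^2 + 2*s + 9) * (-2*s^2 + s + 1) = -2*s^5 + 7*s^4 - 6*s^3 - 19*s^2 + 11*s + 9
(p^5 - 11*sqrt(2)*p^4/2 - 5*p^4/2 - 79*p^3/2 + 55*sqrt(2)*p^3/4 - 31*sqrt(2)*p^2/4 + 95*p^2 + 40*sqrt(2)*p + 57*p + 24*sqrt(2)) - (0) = p^5 - 11*sqrt(2)*p^4/2 - 5*p^4/2 - 79*p^3/2 + 55*sqrt(2)*p^3/4 - 31*sqrt(2)*p^2/4 + 95*p^2 + 40*sqrt(2)*p + 57*p + 24*sqrt(2)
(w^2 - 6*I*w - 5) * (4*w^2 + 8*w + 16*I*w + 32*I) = 4*w^4 + 8*w^3 - 8*I*w^3 + 76*w^2 - 16*I*w^2 + 152*w - 80*I*w - 160*I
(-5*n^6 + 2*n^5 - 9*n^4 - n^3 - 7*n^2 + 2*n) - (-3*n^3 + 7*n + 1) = -5*n^6 + 2*n^5 - 9*n^4 + 2*n^3 - 7*n^2 - 5*n - 1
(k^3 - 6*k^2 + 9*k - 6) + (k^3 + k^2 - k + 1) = 2*k^3 - 5*k^2 + 8*k - 5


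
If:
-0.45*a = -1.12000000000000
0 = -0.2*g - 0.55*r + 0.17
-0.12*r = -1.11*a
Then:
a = 2.49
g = -62.46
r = 23.02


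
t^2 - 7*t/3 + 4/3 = (t - 4/3)*(t - 1)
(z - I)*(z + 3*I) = z^2 + 2*I*z + 3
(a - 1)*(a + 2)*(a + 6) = a^3 + 7*a^2 + 4*a - 12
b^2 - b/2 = b*(b - 1/2)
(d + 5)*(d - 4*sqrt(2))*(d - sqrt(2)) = d^3 - 5*sqrt(2)*d^2 + 5*d^2 - 25*sqrt(2)*d + 8*d + 40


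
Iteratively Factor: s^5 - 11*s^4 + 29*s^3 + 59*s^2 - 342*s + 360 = (s - 4)*(s^4 - 7*s^3 + s^2 + 63*s - 90) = (s - 5)*(s - 4)*(s^3 - 2*s^2 - 9*s + 18) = (s - 5)*(s - 4)*(s - 3)*(s^2 + s - 6) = (s - 5)*(s - 4)*(s - 3)*(s + 3)*(s - 2)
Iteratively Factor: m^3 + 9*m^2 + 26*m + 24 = (m + 3)*(m^2 + 6*m + 8) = (m + 2)*(m + 3)*(m + 4)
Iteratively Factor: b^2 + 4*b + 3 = (b + 3)*(b + 1)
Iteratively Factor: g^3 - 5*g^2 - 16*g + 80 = (g - 4)*(g^2 - g - 20) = (g - 5)*(g - 4)*(g + 4)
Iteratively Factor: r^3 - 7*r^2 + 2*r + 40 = (r - 5)*(r^2 - 2*r - 8) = (r - 5)*(r + 2)*(r - 4)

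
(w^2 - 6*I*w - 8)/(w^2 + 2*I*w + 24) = (w - 2*I)/(w + 6*I)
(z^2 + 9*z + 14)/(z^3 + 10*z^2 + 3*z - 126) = (z + 2)/(z^2 + 3*z - 18)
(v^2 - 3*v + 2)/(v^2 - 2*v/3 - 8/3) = 3*(v - 1)/(3*v + 4)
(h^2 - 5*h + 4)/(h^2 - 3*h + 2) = (h - 4)/(h - 2)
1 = 1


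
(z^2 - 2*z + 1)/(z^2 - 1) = (z - 1)/(z + 1)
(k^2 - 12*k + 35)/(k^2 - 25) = (k - 7)/(k + 5)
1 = 1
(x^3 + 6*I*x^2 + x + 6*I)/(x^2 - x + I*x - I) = (x^2 + 5*I*x + 6)/(x - 1)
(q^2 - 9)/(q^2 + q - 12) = (q + 3)/(q + 4)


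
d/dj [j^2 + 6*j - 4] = 2*j + 6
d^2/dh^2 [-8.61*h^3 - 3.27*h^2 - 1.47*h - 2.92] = -51.66*h - 6.54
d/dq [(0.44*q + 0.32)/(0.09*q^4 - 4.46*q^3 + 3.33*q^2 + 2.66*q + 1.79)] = (-0.1188*q^4 + 3.8096*q^3 + 2.8164*q^2 - 2.1312*q - 0.0636000000000001)/(0.0081*q^8 - 0.8028*q^7 + 20.491*q^6 - 29.2248*q^5 - 12.3161*q^4 + 1.7488*q^3 + 18.997*q^2 + 9.5228*q + 3.2041)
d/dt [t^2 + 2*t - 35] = 2*t + 2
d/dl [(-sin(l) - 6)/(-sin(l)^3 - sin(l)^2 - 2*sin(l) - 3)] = -(2*sin(l)^3 + 19*sin(l)^2 + 12*sin(l) + 9)*cos(l)/(sin(l)^3 + sin(l)^2 + 2*sin(l) + 3)^2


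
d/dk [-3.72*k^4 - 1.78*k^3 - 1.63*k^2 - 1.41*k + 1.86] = -14.88*k^3 - 5.34*k^2 - 3.26*k - 1.41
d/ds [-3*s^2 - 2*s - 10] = -6*s - 2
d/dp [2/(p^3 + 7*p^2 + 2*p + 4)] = 2*(-3*p^2 - 14*p - 2)/(p^3 + 7*p^2 + 2*p + 4)^2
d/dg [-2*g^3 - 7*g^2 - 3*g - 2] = -6*g^2 - 14*g - 3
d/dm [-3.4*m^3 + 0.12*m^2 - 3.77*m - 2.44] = -10.2*m^2 + 0.24*m - 3.77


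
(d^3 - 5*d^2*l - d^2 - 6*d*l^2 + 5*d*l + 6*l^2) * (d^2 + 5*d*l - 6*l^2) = d^5 - d^4 - 37*d^3*l^2 + 37*d^2*l^2 + 36*d*l^4 - 36*l^4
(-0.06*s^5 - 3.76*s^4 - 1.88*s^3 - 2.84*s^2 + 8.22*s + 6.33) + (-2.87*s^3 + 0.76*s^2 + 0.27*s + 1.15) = -0.06*s^5 - 3.76*s^4 - 4.75*s^3 - 2.08*s^2 + 8.49*s + 7.48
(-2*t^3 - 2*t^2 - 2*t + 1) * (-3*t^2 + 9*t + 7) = 6*t^5 - 12*t^4 - 26*t^3 - 35*t^2 - 5*t + 7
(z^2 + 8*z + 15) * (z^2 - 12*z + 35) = z^4 - 4*z^3 - 46*z^2 + 100*z + 525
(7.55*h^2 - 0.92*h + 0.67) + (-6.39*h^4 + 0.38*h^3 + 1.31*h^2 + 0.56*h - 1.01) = -6.39*h^4 + 0.38*h^3 + 8.86*h^2 - 0.36*h - 0.34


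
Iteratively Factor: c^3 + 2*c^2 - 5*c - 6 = (c + 3)*(c^2 - c - 2) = (c + 1)*(c + 3)*(c - 2)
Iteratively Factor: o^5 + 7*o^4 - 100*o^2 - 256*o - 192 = (o + 4)*(o^4 + 3*o^3 - 12*o^2 - 52*o - 48) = (o + 3)*(o + 4)*(o^3 - 12*o - 16) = (o - 4)*(o + 3)*(o + 4)*(o^2 + 4*o + 4) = (o - 4)*(o + 2)*(o + 3)*(o + 4)*(o + 2)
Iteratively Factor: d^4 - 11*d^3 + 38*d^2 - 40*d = (d)*(d^3 - 11*d^2 + 38*d - 40) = d*(d - 5)*(d^2 - 6*d + 8) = d*(d - 5)*(d - 4)*(d - 2)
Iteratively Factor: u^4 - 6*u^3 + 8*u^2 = (u)*(u^3 - 6*u^2 + 8*u) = u*(u - 4)*(u^2 - 2*u) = u^2*(u - 4)*(u - 2)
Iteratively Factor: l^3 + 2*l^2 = (l)*(l^2 + 2*l) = l^2*(l + 2)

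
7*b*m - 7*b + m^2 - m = (7*b + m)*(m - 1)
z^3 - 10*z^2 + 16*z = z*(z - 8)*(z - 2)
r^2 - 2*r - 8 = (r - 4)*(r + 2)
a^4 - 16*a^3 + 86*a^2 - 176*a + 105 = (a - 7)*(a - 5)*(a - 3)*(a - 1)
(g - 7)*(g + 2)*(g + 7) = g^3 + 2*g^2 - 49*g - 98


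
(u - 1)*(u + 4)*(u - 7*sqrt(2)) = u^3 - 7*sqrt(2)*u^2 + 3*u^2 - 21*sqrt(2)*u - 4*u + 28*sqrt(2)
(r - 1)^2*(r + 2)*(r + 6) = r^4 + 6*r^3 - 3*r^2 - 16*r + 12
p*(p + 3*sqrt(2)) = p^2 + 3*sqrt(2)*p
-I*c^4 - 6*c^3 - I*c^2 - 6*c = c*(c - 6*I)*(c - I)*(-I*c + 1)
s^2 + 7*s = s*(s + 7)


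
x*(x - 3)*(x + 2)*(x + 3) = x^4 + 2*x^3 - 9*x^2 - 18*x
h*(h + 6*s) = h^2 + 6*h*s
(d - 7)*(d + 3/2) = d^2 - 11*d/2 - 21/2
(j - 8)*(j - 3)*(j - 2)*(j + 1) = j^4 - 12*j^3 + 33*j^2 - 2*j - 48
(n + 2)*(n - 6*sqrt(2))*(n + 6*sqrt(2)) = n^3 + 2*n^2 - 72*n - 144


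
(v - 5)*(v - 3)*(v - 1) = v^3 - 9*v^2 + 23*v - 15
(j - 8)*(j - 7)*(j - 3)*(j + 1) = j^4 - 17*j^3 + 83*j^2 - 67*j - 168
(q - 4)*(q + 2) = q^2 - 2*q - 8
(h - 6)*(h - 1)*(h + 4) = h^3 - 3*h^2 - 22*h + 24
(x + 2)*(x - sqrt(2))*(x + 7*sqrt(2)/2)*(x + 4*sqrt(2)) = x^4 + 2*x^3 + 13*sqrt(2)*x^3/2 + 13*x^2 + 13*sqrt(2)*x^2 - 28*sqrt(2)*x + 26*x - 56*sqrt(2)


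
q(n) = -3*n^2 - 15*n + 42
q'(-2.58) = 0.48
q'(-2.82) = 1.92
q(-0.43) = 47.90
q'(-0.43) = -12.42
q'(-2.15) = -2.10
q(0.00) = 42.00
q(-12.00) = -210.00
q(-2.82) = 60.44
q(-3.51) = 57.69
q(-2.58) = 60.73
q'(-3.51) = 6.06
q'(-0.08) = -14.52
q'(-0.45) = -12.30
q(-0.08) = 43.18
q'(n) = -6*n - 15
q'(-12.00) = 57.00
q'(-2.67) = 1.02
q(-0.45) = 48.14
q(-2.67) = 60.66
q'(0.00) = -15.00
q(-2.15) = 60.38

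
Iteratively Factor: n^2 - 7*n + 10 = (n - 5)*(n - 2)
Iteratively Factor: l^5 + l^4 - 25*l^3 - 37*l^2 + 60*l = (l)*(l^4 + l^3 - 25*l^2 - 37*l + 60) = l*(l - 1)*(l^3 + 2*l^2 - 23*l - 60) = l*(l - 1)*(l + 4)*(l^2 - 2*l - 15) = l*(l - 5)*(l - 1)*(l + 4)*(l + 3)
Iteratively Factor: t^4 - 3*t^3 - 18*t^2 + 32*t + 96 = (t + 2)*(t^3 - 5*t^2 - 8*t + 48) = (t - 4)*(t + 2)*(t^2 - t - 12) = (t - 4)^2*(t + 2)*(t + 3)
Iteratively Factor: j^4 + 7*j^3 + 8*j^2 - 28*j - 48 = (j + 3)*(j^3 + 4*j^2 - 4*j - 16) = (j + 2)*(j + 3)*(j^2 + 2*j - 8) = (j + 2)*(j + 3)*(j + 4)*(j - 2)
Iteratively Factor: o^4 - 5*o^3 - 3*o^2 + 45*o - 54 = (o - 3)*(o^3 - 2*o^2 - 9*o + 18) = (o - 3)^2*(o^2 + o - 6) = (o - 3)^2*(o - 2)*(o + 3)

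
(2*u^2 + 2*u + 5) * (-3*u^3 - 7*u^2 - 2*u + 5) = -6*u^5 - 20*u^4 - 33*u^3 - 29*u^2 + 25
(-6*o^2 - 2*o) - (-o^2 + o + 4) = -5*o^2 - 3*o - 4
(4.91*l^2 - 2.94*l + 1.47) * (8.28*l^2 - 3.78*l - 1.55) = 40.6548*l^4 - 42.903*l^3 + 15.6743*l^2 - 0.999599999999999*l - 2.2785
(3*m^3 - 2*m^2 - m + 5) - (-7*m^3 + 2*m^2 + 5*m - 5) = 10*m^3 - 4*m^2 - 6*m + 10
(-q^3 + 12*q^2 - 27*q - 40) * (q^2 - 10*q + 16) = -q^5 + 22*q^4 - 163*q^3 + 422*q^2 - 32*q - 640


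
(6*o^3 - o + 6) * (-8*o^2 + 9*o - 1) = -48*o^5 + 54*o^4 + 2*o^3 - 57*o^2 + 55*o - 6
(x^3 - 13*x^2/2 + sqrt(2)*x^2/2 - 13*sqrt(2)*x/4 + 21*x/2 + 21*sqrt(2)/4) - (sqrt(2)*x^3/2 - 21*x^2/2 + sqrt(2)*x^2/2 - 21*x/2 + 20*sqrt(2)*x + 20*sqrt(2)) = -sqrt(2)*x^3/2 + x^3 + 4*x^2 - 93*sqrt(2)*x/4 + 21*x - 59*sqrt(2)/4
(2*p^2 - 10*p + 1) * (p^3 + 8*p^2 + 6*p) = 2*p^5 + 6*p^4 - 67*p^3 - 52*p^2 + 6*p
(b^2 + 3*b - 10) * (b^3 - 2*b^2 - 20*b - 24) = b^5 + b^4 - 36*b^3 - 64*b^2 + 128*b + 240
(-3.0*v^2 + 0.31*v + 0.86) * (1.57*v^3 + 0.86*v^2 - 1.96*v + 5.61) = -4.71*v^5 - 2.0933*v^4 + 7.4968*v^3 - 16.698*v^2 + 0.0535000000000001*v + 4.8246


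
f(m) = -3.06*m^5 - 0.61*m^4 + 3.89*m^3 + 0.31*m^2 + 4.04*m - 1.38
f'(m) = -15.3*m^4 - 2.44*m^3 + 11.67*m^2 + 0.62*m + 4.04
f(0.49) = 1.01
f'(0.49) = 5.98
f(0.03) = -1.26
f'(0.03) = 4.07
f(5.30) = -12670.23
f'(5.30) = -12100.56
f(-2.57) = 240.72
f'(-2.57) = -546.51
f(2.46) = -229.67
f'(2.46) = -520.45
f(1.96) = -60.50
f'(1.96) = -194.08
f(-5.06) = 9232.45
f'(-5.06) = -9414.02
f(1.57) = -12.11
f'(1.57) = -68.62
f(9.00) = -181796.25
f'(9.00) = -101207.17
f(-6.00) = 22149.30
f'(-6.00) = -18881.32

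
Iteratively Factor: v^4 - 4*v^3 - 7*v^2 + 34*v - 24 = (v - 4)*(v^3 - 7*v + 6) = (v - 4)*(v - 2)*(v^2 + 2*v - 3) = (v - 4)*(v - 2)*(v + 3)*(v - 1)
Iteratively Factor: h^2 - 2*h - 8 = (h - 4)*(h + 2)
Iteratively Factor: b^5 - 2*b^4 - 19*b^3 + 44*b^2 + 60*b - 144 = (b - 3)*(b^4 + b^3 - 16*b^2 - 4*b + 48) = (b - 3)*(b + 4)*(b^3 - 3*b^2 - 4*b + 12) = (b - 3)*(b + 2)*(b + 4)*(b^2 - 5*b + 6) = (b - 3)^2*(b + 2)*(b + 4)*(b - 2)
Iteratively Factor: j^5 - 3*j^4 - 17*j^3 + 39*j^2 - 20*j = (j)*(j^4 - 3*j^3 - 17*j^2 + 39*j - 20) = j*(j + 4)*(j^3 - 7*j^2 + 11*j - 5) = j*(j - 1)*(j + 4)*(j^2 - 6*j + 5) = j*(j - 1)^2*(j + 4)*(j - 5)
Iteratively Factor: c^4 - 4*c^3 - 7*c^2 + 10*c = (c - 5)*(c^3 + c^2 - 2*c) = (c - 5)*(c - 1)*(c^2 + 2*c) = c*(c - 5)*(c - 1)*(c + 2)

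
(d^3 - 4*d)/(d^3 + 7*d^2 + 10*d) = (d - 2)/(d + 5)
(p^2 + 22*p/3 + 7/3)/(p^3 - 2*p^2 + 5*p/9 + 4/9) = 3*(p + 7)/(3*p^2 - 7*p + 4)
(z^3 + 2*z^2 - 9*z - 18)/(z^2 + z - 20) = (z^3 + 2*z^2 - 9*z - 18)/(z^2 + z - 20)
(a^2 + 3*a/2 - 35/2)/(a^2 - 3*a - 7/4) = 2*(a + 5)/(2*a + 1)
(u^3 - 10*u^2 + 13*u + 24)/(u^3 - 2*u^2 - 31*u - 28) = (u^2 - 11*u + 24)/(u^2 - 3*u - 28)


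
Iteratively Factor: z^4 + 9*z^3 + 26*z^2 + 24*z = (z + 2)*(z^3 + 7*z^2 + 12*z) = (z + 2)*(z + 4)*(z^2 + 3*z) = z*(z + 2)*(z + 4)*(z + 3)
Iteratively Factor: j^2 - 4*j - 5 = (j - 5)*(j + 1)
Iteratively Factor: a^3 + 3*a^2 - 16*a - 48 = (a + 3)*(a^2 - 16) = (a + 3)*(a + 4)*(a - 4)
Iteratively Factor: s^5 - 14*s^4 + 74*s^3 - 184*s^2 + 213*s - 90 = (s - 3)*(s^4 - 11*s^3 + 41*s^2 - 61*s + 30) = (s - 3)*(s - 2)*(s^3 - 9*s^2 + 23*s - 15) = (s - 3)^2*(s - 2)*(s^2 - 6*s + 5) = (s - 5)*(s - 3)^2*(s - 2)*(s - 1)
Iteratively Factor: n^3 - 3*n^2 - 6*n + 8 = (n + 2)*(n^2 - 5*n + 4) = (n - 4)*(n + 2)*(n - 1)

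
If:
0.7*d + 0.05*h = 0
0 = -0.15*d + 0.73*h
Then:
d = 0.00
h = 0.00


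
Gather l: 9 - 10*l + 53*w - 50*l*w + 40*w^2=l*(-50*w - 10) + 40*w^2 + 53*w + 9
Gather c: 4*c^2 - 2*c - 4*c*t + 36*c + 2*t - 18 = 4*c^2 + c*(34 - 4*t) + 2*t - 18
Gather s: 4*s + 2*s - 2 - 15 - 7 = 6*s - 24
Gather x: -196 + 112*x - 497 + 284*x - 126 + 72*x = 468*x - 819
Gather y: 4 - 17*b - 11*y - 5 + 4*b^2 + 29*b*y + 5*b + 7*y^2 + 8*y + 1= 4*b^2 - 12*b + 7*y^2 + y*(29*b - 3)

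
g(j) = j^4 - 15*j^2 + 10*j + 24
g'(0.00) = 10.00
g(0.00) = 24.00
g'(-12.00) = -6542.00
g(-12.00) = 18480.00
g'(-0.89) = 33.88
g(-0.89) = 3.85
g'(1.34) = -20.58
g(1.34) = 13.69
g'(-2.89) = 0.15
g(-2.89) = -60.42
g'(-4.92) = -318.78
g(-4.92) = 197.65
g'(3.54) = 81.25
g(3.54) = 28.47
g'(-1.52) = 41.55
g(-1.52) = -20.52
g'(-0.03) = 10.90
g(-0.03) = 23.69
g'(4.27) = 193.32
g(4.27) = 125.65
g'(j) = 4*j^3 - 30*j + 10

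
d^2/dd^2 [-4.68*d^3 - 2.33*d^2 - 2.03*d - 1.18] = -28.08*d - 4.66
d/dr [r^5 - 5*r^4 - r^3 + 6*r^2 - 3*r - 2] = 5*r^4 - 20*r^3 - 3*r^2 + 12*r - 3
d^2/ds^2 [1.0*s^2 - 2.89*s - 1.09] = 2.00000000000000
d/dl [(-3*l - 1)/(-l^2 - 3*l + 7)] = (3*l^2 + 9*l - (2*l + 3)*(3*l + 1) - 21)/(l^2 + 3*l - 7)^2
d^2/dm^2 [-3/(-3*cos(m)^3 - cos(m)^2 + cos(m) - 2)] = 3*((5*cos(m) + 8*cos(2*m) + 27*cos(3*m))*(3*cos(m)^3 + cos(m)^2 - cos(m) + 2)/4 + 2*(9*cos(m)^2 + 2*cos(m) - 1)^2*sin(m)^2)/(3*cos(m)^3 + cos(m)^2 - cos(m) + 2)^3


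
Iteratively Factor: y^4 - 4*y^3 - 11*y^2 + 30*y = (y - 5)*(y^3 + y^2 - 6*y) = (y - 5)*(y - 2)*(y^2 + 3*y) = (y - 5)*(y - 2)*(y + 3)*(y)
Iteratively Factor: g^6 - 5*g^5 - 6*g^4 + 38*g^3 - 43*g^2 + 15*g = (g - 1)*(g^5 - 4*g^4 - 10*g^3 + 28*g^2 - 15*g) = (g - 5)*(g - 1)*(g^4 + g^3 - 5*g^2 + 3*g) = (g - 5)*(g - 1)^2*(g^3 + 2*g^2 - 3*g) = (g - 5)*(g - 1)^2*(g + 3)*(g^2 - g) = (g - 5)*(g - 1)^3*(g + 3)*(g)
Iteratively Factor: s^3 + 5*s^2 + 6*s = (s + 2)*(s^2 + 3*s) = (s + 2)*(s + 3)*(s)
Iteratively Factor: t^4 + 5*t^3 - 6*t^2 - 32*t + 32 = (t - 2)*(t^3 + 7*t^2 + 8*t - 16) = (t - 2)*(t + 4)*(t^2 + 3*t - 4) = (t - 2)*(t - 1)*(t + 4)*(t + 4)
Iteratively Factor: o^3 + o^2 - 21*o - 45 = (o + 3)*(o^2 - 2*o - 15) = (o - 5)*(o + 3)*(o + 3)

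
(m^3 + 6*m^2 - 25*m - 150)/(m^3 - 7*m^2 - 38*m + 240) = (m + 5)/(m - 8)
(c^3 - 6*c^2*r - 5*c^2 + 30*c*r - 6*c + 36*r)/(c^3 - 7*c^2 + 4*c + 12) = (c - 6*r)/(c - 2)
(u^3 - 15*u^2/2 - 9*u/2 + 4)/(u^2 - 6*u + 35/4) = 2*(2*u^3 - 15*u^2 - 9*u + 8)/(4*u^2 - 24*u + 35)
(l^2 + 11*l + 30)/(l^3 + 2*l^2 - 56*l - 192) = (l + 5)/(l^2 - 4*l - 32)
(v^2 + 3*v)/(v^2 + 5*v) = (v + 3)/(v + 5)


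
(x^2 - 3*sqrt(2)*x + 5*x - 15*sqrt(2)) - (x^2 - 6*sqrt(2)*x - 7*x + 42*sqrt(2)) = 3*sqrt(2)*x + 12*x - 57*sqrt(2)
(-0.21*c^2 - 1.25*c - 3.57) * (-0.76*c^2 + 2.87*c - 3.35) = 0.1596*c^4 + 0.3473*c^3 - 0.1708*c^2 - 6.0584*c + 11.9595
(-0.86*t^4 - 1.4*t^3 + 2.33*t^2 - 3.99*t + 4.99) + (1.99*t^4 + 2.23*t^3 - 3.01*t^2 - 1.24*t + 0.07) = 1.13*t^4 + 0.83*t^3 - 0.68*t^2 - 5.23*t + 5.06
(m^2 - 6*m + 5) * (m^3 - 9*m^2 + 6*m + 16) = m^5 - 15*m^4 + 65*m^3 - 65*m^2 - 66*m + 80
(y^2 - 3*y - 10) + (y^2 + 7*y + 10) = 2*y^2 + 4*y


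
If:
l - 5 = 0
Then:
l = 5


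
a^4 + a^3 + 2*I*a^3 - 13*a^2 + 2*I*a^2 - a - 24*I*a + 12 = (a - 3)*(a + 4)*(a + I)^2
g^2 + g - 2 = (g - 1)*(g + 2)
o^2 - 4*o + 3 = (o - 3)*(o - 1)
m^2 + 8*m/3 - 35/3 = (m - 7/3)*(m + 5)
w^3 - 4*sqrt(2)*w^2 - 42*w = w*(w - 7*sqrt(2))*(w + 3*sqrt(2))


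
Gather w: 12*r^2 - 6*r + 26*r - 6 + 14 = 12*r^2 + 20*r + 8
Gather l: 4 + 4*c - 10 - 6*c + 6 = -2*c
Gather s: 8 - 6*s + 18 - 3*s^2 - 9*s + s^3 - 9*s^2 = s^3 - 12*s^2 - 15*s + 26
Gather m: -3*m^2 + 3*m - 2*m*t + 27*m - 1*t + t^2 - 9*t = -3*m^2 + m*(30 - 2*t) + t^2 - 10*t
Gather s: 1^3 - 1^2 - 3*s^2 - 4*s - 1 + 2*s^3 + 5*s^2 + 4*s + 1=2*s^3 + 2*s^2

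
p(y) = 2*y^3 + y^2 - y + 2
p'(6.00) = 227.00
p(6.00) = 464.00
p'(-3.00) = 47.00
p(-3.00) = -40.00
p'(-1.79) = 14.64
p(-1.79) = -4.48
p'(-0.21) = -1.16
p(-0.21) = 2.24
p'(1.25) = 10.88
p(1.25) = 6.22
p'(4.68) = 139.77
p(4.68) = 224.23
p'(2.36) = 37.14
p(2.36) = 31.50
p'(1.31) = 11.92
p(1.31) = 6.90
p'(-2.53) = 32.35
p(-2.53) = -21.46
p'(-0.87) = 1.80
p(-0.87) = 2.31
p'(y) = 6*y^2 + 2*y - 1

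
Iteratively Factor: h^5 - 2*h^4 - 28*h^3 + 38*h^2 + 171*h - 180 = (h - 5)*(h^4 + 3*h^3 - 13*h^2 - 27*h + 36) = (h - 5)*(h + 4)*(h^3 - h^2 - 9*h + 9) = (h - 5)*(h - 3)*(h + 4)*(h^2 + 2*h - 3) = (h - 5)*(h - 3)*(h - 1)*(h + 4)*(h + 3)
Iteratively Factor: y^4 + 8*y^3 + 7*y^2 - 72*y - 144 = (y - 3)*(y^3 + 11*y^2 + 40*y + 48) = (y - 3)*(y + 4)*(y^2 + 7*y + 12) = (y - 3)*(y + 3)*(y + 4)*(y + 4)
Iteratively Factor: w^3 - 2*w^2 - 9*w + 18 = (w - 3)*(w^2 + w - 6) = (w - 3)*(w - 2)*(w + 3)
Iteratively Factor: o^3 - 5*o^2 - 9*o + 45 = (o - 3)*(o^2 - 2*o - 15) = (o - 5)*(o - 3)*(o + 3)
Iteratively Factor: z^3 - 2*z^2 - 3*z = (z)*(z^2 - 2*z - 3) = z*(z - 3)*(z + 1)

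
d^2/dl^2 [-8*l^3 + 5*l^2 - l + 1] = 10 - 48*l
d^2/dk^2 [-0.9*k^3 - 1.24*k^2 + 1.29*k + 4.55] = -5.4*k - 2.48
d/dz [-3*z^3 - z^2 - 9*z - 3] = -9*z^2 - 2*z - 9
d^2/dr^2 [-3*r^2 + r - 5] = -6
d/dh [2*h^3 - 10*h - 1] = 6*h^2 - 10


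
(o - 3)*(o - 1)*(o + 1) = o^3 - 3*o^2 - o + 3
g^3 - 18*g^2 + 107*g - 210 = (g - 7)*(g - 6)*(g - 5)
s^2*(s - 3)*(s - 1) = s^4 - 4*s^3 + 3*s^2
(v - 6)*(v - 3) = v^2 - 9*v + 18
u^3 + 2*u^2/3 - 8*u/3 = u*(u - 4/3)*(u + 2)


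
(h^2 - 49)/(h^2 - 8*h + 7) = (h + 7)/(h - 1)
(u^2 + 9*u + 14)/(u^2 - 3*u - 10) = (u + 7)/(u - 5)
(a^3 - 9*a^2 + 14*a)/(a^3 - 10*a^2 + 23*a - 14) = a/(a - 1)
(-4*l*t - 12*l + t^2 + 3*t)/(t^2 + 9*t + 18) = (-4*l + t)/(t + 6)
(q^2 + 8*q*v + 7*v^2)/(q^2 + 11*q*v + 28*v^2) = (q + v)/(q + 4*v)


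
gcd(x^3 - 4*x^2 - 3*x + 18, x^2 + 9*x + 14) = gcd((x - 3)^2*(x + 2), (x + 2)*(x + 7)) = x + 2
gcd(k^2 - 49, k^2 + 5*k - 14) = k + 7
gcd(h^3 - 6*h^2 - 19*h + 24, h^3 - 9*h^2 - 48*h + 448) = h - 8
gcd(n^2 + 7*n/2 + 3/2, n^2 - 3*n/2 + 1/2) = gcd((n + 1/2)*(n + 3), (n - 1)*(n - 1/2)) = 1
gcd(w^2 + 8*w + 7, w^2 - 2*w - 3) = w + 1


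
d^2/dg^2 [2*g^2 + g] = 4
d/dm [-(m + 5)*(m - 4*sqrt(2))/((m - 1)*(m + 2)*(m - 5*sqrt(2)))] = ((m - 1)*(m + 2)*(m + 5)*(m - 4*sqrt(2)) + (m - 1)*(m + 2)*(m - 5*sqrt(2))*(-2*m - 5 + 4*sqrt(2)) + (m - 1)*(m + 5)*(m - 5*sqrt(2))*(m - 4*sqrt(2)) + (m + 2)*(m + 5)*(m - 5*sqrt(2))*(m - 4*sqrt(2)))/((m - 1)^2*(m + 2)^2*(m - 5*sqrt(2))^2)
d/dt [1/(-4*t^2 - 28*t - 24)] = (2*t + 7)/(4*(t^2 + 7*t + 6)^2)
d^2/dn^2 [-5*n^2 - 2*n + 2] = -10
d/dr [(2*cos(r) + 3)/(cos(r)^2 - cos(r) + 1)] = (6*cos(r) + cos(2*r) - 4)*sin(r)/(sin(r)^2 + cos(r) - 2)^2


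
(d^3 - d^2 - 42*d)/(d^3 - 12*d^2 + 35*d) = (d + 6)/(d - 5)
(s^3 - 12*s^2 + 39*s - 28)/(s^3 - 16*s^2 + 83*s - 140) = (s - 1)/(s - 5)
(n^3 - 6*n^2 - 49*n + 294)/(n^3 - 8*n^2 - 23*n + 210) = (n + 7)/(n + 5)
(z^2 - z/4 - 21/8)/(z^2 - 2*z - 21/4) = (4*z - 7)/(2*(2*z - 7))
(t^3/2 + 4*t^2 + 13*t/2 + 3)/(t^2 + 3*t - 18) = (t^2 + 2*t + 1)/(2*(t - 3))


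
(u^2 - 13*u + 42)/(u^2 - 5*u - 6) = (u - 7)/(u + 1)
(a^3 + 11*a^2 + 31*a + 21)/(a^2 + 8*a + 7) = a + 3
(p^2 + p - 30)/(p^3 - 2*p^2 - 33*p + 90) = 1/(p - 3)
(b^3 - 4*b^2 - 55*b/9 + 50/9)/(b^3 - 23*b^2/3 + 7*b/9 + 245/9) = (3*b^2 - 17*b + 10)/(3*b^2 - 28*b + 49)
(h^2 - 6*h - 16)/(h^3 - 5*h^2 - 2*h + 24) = (h - 8)/(h^2 - 7*h + 12)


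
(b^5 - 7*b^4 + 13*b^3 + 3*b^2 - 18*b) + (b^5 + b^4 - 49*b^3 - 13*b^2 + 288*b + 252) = 2*b^5 - 6*b^4 - 36*b^3 - 10*b^2 + 270*b + 252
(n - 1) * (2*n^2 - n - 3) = 2*n^3 - 3*n^2 - 2*n + 3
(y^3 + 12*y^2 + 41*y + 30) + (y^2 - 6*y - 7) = y^3 + 13*y^2 + 35*y + 23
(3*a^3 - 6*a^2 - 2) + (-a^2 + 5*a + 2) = 3*a^3 - 7*a^2 + 5*a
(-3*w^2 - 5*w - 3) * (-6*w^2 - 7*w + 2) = 18*w^4 + 51*w^3 + 47*w^2 + 11*w - 6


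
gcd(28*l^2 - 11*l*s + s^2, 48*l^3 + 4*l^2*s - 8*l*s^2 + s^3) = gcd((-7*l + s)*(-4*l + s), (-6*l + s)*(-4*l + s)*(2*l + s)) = -4*l + s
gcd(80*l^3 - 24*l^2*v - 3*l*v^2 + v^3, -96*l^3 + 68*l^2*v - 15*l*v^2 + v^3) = -4*l + v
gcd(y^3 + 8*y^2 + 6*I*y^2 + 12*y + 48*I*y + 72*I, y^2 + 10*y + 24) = y + 6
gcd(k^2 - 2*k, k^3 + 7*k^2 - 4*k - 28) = k - 2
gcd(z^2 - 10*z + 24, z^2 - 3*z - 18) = z - 6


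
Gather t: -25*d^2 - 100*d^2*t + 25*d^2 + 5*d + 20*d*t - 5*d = t*(-100*d^2 + 20*d)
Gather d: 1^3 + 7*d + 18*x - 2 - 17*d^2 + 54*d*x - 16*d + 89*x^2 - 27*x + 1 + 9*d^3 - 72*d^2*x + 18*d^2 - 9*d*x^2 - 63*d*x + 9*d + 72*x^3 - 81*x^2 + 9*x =9*d^3 + d^2*(1 - 72*x) + d*(-9*x^2 - 9*x) + 72*x^3 + 8*x^2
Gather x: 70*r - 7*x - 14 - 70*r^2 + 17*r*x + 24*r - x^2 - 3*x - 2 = -70*r^2 + 94*r - x^2 + x*(17*r - 10) - 16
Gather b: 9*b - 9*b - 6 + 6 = 0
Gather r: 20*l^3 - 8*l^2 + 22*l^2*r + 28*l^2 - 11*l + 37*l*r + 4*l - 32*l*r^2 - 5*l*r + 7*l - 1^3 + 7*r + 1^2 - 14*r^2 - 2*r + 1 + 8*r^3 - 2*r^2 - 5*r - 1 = 20*l^3 + 20*l^2 + 8*r^3 + r^2*(-32*l - 16) + r*(22*l^2 + 32*l)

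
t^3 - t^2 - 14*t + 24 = (t - 3)*(t - 2)*(t + 4)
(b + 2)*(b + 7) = b^2 + 9*b + 14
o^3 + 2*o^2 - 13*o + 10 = (o - 2)*(o - 1)*(o + 5)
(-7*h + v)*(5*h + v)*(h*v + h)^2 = -35*h^4*v^2 - 70*h^4*v - 35*h^4 - 2*h^3*v^3 - 4*h^3*v^2 - 2*h^3*v + h^2*v^4 + 2*h^2*v^3 + h^2*v^2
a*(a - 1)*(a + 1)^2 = a^4 + a^3 - a^2 - a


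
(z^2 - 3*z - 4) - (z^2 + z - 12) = 8 - 4*z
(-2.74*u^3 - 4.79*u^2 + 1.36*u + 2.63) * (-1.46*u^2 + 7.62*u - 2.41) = 4.0004*u^5 - 13.8854*u^4 - 31.882*u^3 + 18.0673*u^2 + 16.763*u - 6.3383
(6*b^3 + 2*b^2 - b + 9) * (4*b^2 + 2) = 24*b^5 + 8*b^4 + 8*b^3 + 40*b^2 - 2*b + 18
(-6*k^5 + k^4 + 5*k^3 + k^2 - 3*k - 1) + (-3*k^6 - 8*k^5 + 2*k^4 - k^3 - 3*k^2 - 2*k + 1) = -3*k^6 - 14*k^5 + 3*k^4 + 4*k^3 - 2*k^2 - 5*k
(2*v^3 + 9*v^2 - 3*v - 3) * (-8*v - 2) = -16*v^4 - 76*v^3 + 6*v^2 + 30*v + 6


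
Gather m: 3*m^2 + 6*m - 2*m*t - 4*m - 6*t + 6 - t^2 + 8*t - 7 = 3*m^2 + m*(2 - 2*t) - t^2 + 2*t - 1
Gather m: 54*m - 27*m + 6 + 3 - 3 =27*m + 6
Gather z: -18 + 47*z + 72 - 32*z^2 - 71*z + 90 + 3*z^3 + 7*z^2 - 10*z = 3*z^3 - 25*z^2 - 34*z + 144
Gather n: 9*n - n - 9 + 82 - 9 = 8*n + 64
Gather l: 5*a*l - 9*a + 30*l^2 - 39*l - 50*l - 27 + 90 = -9*a + 30*l^2 + l*(5*a - 89) + 63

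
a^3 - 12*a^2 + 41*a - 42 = (a - 7)*(a - 3)*(a - 2)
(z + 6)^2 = z^2 + 12*z + 36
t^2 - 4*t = t*(t - 4)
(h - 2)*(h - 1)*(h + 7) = h^3 + 4*h^2 - 19*h + 14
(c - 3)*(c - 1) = c^2 - 4*c + 3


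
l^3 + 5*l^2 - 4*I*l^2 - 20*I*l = l*(l + 5)*(l - 4*I)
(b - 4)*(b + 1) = b^2 - 3*b - 4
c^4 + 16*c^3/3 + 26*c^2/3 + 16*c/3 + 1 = (c + 1/3)*(c + 1)^2*(c + 3)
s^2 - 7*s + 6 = (s - 6)*(s - 1)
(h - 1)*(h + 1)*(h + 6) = h^3 + 6*h^2 - h - 6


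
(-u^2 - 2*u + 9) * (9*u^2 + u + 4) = -9*u^4 - 19*u^3 + 75*u^2 + u + 36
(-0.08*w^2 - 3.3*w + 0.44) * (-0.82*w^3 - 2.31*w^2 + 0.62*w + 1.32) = 0.0656*w^5 + 2.8908*w^4 + 7.2126*w^3 - 3.168*w^2 - 4.0832*w + 0.5808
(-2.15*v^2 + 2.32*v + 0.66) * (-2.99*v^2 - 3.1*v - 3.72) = 6.4285*v^4 - 0.2718*v^3 - 1.1674*v^2 - 10.6764*v - 2.4552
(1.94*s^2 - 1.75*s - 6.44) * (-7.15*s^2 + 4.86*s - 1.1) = -13.871*s^4 + 21.9409*s^3 + 35.407*s^2 - 29.3734*s + 7.084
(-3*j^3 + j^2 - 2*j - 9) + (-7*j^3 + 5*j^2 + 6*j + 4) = -10*j^3 + 6*j^2 + 4*j - 5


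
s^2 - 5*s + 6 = (s - 3)*(s - 2)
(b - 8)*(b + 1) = b^2 - 7*b - 8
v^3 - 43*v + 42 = (v - 6)*(v - 1)*(v + 7)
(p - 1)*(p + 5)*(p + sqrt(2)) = p^3 + sqrt(2)*p^2 + 4*p^2 - 5*p + 4*sqrt(2)*p - 5*sqrt(2)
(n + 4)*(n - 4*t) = n^2 - 4*n*t + 4*n - 16*t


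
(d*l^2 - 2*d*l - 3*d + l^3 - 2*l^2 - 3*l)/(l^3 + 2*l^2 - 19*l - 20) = (d*l - 3*d + l^2 - 3*l)/(l^2 + l - 20)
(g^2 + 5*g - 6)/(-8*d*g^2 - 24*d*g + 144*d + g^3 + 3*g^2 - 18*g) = (1 - g)/(8*d*g - 24*d - g^2 + 3*g)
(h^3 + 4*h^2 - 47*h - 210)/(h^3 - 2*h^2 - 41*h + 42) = (h + 5)/(h - 1)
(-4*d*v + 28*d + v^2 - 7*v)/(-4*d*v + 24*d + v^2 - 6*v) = (v - 7)/(v - 6)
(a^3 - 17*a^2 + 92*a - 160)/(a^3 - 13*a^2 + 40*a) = (a - 4)/a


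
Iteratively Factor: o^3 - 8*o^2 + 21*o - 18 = (o - 2)*(o^2 - 6*o + 9) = (o - 3)*(o - 2)*(o - 3)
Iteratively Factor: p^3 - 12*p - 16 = (p + 2)*(p^2 - 2*p - 8) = (p - 4)*(p + 2)*(p + 2)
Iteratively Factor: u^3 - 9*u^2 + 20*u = (u - 5)*(u^2 - 4*u) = (u - 5)*(u - 4)*(u)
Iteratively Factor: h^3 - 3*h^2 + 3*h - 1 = (h - 1)*(h^2 - 2*h + 1) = (h - 1)^2*(h - 1)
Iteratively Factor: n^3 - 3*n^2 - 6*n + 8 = (n - 1)*(n^2 - 2*n - 8) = (n - 4)*(n - 1)*(n + 2)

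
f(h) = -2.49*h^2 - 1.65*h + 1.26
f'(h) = -4.98*h - 1.65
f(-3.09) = -17.42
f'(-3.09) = 13.74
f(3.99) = -44.96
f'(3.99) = -21.52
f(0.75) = -1.38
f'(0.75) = -5.38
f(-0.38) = 1.53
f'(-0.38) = 0.24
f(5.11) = -72.19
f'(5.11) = -27.10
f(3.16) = -28.82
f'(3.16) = -17.39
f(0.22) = 0.78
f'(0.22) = -2.75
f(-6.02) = -79.05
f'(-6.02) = 28.33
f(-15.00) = -534.24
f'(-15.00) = 73.05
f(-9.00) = -185.58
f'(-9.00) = 43.17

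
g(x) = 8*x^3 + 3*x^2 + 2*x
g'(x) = 24*x^2 + 6*x + 2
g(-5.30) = -1117.35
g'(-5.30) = 644.36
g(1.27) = 23.77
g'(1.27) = 48.33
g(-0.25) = -0.44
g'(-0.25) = 2.00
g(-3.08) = -211.45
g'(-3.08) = 211.19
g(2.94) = 235.11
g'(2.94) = 227.09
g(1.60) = 43.65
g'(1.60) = 73.04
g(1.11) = 16.86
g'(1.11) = 38.23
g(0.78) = 7.18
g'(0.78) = 21.28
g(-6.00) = -1632.00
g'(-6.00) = 830.00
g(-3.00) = -195.00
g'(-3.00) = 200.00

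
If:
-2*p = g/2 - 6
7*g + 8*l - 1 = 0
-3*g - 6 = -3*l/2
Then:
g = -31/23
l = 30/23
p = 307/92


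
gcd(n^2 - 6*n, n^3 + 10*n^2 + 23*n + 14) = 1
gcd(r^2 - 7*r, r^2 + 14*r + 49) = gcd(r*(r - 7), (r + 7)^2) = 1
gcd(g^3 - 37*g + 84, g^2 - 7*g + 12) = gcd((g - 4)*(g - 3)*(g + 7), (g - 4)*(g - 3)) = g^2 - 7*g + 12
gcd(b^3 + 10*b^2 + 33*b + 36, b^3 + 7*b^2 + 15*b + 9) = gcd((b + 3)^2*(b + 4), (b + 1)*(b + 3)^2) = b^2 + 6*b + 9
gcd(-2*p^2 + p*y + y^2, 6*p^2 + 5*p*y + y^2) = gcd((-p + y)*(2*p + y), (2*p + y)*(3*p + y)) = 2*p + y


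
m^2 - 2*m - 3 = (m - 3)*(m + 1)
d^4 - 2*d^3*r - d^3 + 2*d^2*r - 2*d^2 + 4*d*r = d*(d - 2)*(d + 1)*(d - 2*r)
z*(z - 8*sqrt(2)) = z^2 - 8*sqrt(2)*z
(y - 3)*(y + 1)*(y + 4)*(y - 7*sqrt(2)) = y^4 - 7*sqrt(2)*y^3 + 2*y^3 - 14*sqrt(2)*y^2 - 11*y^2 - 12*y + 77*sqrt(2)*y + 84*sqrt(2)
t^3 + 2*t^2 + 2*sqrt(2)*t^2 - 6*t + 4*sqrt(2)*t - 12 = (t + 2)*(t - sqrt(2))*(t + 3*sqrt(2))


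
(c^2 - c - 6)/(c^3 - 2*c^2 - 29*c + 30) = (c^2 - c - 6)/(c^3 - 2*c^2 - 29*c + 30)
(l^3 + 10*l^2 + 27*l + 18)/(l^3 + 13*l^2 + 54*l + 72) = (l + 1)/(l + 4)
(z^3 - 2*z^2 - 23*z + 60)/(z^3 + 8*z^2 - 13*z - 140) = (z - 3)/(z + 7)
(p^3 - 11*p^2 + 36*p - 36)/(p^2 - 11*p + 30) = (p^2 - 5*p + 6)/(p - 5)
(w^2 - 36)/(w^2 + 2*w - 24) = (w - 6)/(w - 4)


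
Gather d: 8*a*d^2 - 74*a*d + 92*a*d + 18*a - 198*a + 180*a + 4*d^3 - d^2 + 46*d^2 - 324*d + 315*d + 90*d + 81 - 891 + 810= 4*d^3 + d^2*(8*a + 45) + d*(18*a + 81)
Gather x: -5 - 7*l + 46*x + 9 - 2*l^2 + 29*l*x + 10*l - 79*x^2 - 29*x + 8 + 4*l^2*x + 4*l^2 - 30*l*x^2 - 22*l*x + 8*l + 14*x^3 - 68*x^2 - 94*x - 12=2*l^2 + 11*l + 14*x^3 + x^2*(-30*l - 147) + x*(4*l^2 + 7*l - 77)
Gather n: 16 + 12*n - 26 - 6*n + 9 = 6*n - 1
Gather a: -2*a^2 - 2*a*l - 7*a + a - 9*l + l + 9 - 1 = -2*a^2 + a*(-2*l - 6) - 8*l + 8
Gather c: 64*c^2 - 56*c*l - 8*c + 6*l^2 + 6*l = 64*c^2 + c*(-56*l - 8) + 6*l^2 + 6*l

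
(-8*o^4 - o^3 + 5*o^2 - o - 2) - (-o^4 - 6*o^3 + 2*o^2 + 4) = -7*o^4 + 5*o^3 + 3*o^2 - o - 6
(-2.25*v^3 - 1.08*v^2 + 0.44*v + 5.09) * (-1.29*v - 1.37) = 2.9025*v^4 + 4.4757*v^3 + 0.912*v^2 - 7.1689*v - 6.9733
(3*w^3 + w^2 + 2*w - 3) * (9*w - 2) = 27*w^4 + 3*w^3 + 16*w^2 - 31*w + 6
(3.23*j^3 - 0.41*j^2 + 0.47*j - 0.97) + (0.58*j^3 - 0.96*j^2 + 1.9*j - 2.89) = 3.81*j^3 - 1.37*j^2 + 2.37*j - 3.86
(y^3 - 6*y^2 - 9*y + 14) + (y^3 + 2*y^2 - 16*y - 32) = 2*y^3 - 4*y^2 - 25*y - 18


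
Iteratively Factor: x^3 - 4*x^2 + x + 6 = (x - 2)*(x^2 - 2*x - 3) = (x - 3)*(x - 2)*(x + 1)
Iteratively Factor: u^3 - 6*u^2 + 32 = (u - 4)*(u^2 - 2*u - 8) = (u - 4)^2*(u + 2)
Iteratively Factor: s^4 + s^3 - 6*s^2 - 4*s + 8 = (s - 2)*(s^3 + 3*s^2 - 4) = (s - 2)*(s + 2)*(s^2 + s - 2) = (s - 2)*(s - 1)*(s + 2)*(s + 2)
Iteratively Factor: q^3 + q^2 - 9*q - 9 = (q + 3)*(q^2 - 2*q - 3) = (q + 1)*(q + 3)*(q - 3)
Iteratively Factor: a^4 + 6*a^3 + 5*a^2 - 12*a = (a + 4)*(a^3 + 2*a^2 - 3*a) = (a + 3)*(a + 4)*(a^2 - a) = (a - 1)*(a + 3)*(a + 4)*(a)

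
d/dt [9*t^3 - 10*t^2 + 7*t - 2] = 27*t^2 - 20*t + 7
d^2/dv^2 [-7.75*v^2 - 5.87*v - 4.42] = -15.5000000000000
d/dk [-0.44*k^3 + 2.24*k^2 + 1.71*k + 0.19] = -1.32*k^2 + 4.48*k + 1.71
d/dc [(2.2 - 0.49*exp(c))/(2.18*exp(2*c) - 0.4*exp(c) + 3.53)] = (1.0682*exp(2*c) - 9.592*exp(c) - 0.8497)*exp(c)/(4.7524*exp(4*c) - 1.744*exp(3*c) + 15.5508*exp(2*c) - 2.824*exp(c) + 12.4609)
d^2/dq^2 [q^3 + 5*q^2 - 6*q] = 6*q + 10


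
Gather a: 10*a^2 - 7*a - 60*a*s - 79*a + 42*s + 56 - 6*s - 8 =10*a^2 + a*(-60*s - 86) + 36*s + 48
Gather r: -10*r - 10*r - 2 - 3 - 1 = -20*r - 6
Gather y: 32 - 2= 30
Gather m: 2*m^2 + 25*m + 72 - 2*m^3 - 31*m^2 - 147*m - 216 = -2*m^3 - 29*m^2 - 122*m - 144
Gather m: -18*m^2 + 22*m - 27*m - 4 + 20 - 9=-18*m^2 - 5*m + 7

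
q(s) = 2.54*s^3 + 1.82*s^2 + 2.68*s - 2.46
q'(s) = 7.62*s^2 + 3.64*s + 2.68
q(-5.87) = -469.23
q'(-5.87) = 243.87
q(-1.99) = -20.60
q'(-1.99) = 25.61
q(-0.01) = -2.49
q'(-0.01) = 2.64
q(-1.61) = -12.66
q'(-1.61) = 16.57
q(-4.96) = -280.92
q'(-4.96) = 172.09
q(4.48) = 274.46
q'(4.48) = 171.92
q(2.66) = 65.35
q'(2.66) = 66.28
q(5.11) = 397.68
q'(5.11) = 220.25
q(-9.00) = -1730.82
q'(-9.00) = 587.14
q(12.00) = 4680.90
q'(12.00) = 1143.64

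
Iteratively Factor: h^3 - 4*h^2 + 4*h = (h)*(h^2 - 4*h + 4) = h*(h - 2)*(h - 2)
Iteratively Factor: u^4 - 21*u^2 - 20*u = (u + 4)*(u^3 - 4*u^2 - 5*u) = u*(u + 4)*(u^2 - 4*u - 5) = u*(u + 1)*(u + 4)*(u - 5)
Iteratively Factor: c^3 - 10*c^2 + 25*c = (c)*(c^2 - 10*c + 25) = c*(c - 5)*(c - 5)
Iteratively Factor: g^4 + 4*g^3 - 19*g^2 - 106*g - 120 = (g + 2)*(g^3 + 2*g^2 - 23*g - 60) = (g + 2)*(g + 4)*(g^2 - 2*g - 15) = (g + 2)*(g + 3)*(g + 4)*(g - 5)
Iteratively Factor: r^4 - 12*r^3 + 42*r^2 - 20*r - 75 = (r - 5)*(r^3 - 7*r^2 + 7*r + 15) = (r - 5)^2*(r^2 - 2*r - 3) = (r - 5)^2*(r - 3)*(r + 1)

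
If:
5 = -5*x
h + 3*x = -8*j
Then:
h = 3 - 8*j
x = -1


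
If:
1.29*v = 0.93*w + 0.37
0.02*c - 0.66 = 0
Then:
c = 33.00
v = 0.720930232558139*w + 0.286821705426357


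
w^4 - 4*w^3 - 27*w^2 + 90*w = w*(w - 6)*(w - 3)*(w + 5)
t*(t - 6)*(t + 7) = t^3 + t^2 - 42*t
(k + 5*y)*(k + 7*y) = k^2 + 12*k*y + 35*y^2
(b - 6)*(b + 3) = b^2 - 3*b - 18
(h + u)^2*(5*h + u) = 5*h^3 + 11*h^2*u + 7*h*u^2 + u^3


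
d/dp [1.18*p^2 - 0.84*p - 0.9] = 2.36*p - 0.84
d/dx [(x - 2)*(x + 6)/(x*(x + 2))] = 2*(-x^2 + 12*x + 12)/(x^2*(x^2 + 4*x + 4))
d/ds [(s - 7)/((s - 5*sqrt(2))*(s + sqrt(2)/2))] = (-2*s^2 + 28*s - 63*sqrt(2) - 10)/(2*s^4 - 18*sqrt(2)*s^3 + 61*s^2 + 90*sqrt(2)*s + 50)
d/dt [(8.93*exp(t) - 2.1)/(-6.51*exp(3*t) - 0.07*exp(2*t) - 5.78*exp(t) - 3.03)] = (116.2686*exp(3*t) - 40.3879*exp(2*t) - 0.293999999999997*exp(t) - 39.1959)*exp(t)/(42.3801*exp(6*t) + 0.9114*exp(5*t) + 75.2605*exp(4*t) + 40.2598*exp(3*t) + 33.8326*exp(2*t) + 35.0268*exp(t) + 9.1809)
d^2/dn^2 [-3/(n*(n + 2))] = 6*(-n^2 - n*(n + 2) - (n + 2)^2)/(n^3*(n + 2)^3)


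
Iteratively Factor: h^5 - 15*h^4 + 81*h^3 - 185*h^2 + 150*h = (h - 2)*(h^4 - 13*h^3 + 55*h^2 - 75*h) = (h - 3)*(h - 2)*(h^3 - 10*h^2 + 25*h) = (h - 5)*(h - 3)*(h - 2)*(h^2 - 5*h) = h*(h - 5)*(h - 3)*(h - 2)*(h - 5)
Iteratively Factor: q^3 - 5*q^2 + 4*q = (q)*(q^2 - 5*q + 4) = q*(q - 4)*(q - 1)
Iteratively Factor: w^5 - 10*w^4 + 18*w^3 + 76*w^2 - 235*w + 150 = (w - 5)*(w^4 - 5*w^3 - 7*w^2 + 41*w - 30) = (w - 5)*(w - 1)*(w^3 - 4*w^2 - 11*w + 30) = (w - 5)^2*(w - 1)*(w^2 + w - 6) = (w - 5)^2*(w - 1)*(w + 3)*(w - 2)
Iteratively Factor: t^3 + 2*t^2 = (t)*(t^2 + 2*t) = t^2*(t + 2)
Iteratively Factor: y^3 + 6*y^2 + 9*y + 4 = (y + 1)*(y^2 + 5*y + 4) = (y + 1)^2*(y + 4)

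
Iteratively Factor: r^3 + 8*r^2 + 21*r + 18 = (r + 3)*(r^2 + 5*r + 6) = (r + 3)^2*(r + 2)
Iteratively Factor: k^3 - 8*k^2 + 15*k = (k - 3)*(k^2 - 5*k) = k*(k - 3)*(k - 5)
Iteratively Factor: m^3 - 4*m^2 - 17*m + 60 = (m - 5)*(m^2 + m - 12) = (m - 5)*(m - 3)*(m + 4)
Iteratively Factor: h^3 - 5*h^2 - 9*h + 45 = (h + 3)*(h^2 - 8*h + 15) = (h - 5)*(h + 3)*(h - 3)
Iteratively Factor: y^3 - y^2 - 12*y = (y + 3)*(y^2 - 4*y) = y*(y + 3)*(y - 4)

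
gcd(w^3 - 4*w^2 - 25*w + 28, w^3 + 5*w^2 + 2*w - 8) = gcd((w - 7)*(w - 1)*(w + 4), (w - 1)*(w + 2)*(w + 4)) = w^2 + 3*w - 4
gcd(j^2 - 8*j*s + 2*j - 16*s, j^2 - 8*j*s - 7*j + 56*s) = -j + 8*s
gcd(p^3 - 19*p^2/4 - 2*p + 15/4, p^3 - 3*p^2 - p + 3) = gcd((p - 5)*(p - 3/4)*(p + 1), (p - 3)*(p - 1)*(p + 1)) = p + 1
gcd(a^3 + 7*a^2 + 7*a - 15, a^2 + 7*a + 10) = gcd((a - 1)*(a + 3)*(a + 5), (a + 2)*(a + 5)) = a + 5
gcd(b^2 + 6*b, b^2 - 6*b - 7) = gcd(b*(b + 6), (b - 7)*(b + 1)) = 1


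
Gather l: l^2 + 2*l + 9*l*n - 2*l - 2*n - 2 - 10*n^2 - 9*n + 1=l^2 + 9*l*n - 10*n^2 - 11*n - 1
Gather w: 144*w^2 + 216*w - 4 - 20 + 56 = 144*w^2 + 216*w + 32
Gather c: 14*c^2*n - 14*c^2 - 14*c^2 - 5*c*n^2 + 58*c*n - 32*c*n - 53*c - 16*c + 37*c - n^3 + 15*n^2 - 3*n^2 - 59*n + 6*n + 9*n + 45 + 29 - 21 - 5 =c^2*(14*n - 28) + c*(-5*n^2 + 26*n - 32) - n^3 + 12*n^2 - 44*n + 48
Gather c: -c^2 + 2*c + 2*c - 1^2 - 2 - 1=-c^2 + 4*c - 4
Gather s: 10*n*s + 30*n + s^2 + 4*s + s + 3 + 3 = 30*n + s^2 + s*(10*n + 5) + 6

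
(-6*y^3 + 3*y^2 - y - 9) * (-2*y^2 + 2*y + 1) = 12*y^5 - 18*y^4 + 2*y^3 + 19*y^2 - 19*y - 9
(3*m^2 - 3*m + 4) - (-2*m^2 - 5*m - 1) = 5*m^2 + 2*m + 5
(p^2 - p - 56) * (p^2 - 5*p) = p^4 - 6*p^3 - 51*p^2 + 280*p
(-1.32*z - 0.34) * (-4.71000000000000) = 6.2172*z + 1.6014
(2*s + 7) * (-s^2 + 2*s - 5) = -2*s^3 - 3*s^2 + 4*s - 35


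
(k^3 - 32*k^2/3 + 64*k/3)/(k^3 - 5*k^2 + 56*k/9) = 3*(k - 8)/(3*k - 7)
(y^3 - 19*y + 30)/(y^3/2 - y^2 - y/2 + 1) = 2*(y^2 + 2*y - 15)/(y^2 - 1)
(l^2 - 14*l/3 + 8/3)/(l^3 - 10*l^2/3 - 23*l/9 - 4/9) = 3*(3*l - 2)/(9*l^2 + 6*l + 1)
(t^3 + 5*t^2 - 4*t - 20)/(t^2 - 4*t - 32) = (-t^3 - 5*t^2 + 4*t + 20)/(-t^2 + 4*t + 32)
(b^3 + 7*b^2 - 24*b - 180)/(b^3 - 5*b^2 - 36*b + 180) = (b + 6)/(b - 6)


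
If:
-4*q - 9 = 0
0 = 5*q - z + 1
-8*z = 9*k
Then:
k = 82/9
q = -9/4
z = -41/4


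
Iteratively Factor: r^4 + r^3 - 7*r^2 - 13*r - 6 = (r - 3)*(r^3 + 4*r^2 + 5*r + 2) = (r - 3)*(r + 1)*(r^2 + 3*r + 2) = (r - 3)*(r + 1)*(r + 2)*(r + 1)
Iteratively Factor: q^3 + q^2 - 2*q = (q)*(q^2 + q - 2) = q*(q - 1)*(q + 2)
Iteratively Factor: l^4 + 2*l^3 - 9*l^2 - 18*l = (l - 3)*(l^3 + 5*l^2 + 6*l) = (l - 3)*(l + 3)*(l^2 + 2*l) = (l - 3)*(l + 2)*(l + 3)*(l)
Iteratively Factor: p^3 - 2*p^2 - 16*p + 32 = (p - 2)*(p^2 - 16) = (p - 2)*(p + 4)*(p - 4)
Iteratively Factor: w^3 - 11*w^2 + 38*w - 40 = (w - 5)*(w^2 - 6*w + 8) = (w - 5)*(w - 2)*(w - 4)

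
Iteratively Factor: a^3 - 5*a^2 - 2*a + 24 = (a - 3)*(a^2 - 2*a - 8) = (a - 4)*(a - 3)*(a + 2)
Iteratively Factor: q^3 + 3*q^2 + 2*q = (q + 1)*(q^2 + 2*q) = q*(q + 1)*(q + 2)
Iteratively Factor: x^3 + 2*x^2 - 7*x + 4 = (x - 1)*(x^2 + 3*x - 4) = (x - 1)*(x + 4)*(x - 1)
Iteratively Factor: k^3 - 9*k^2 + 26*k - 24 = (k - 3)*(k^2 - 6*k + 8) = (k - 4)*(k - 3)*(k - 2)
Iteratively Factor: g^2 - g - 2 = (g - 2)*(g + 1)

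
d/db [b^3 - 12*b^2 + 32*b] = 3*b^2 - 24*b + 32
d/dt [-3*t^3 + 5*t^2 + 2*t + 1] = -9*t^2 + 10*t + 2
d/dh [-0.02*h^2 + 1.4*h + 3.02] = 1.4 - 0.04*h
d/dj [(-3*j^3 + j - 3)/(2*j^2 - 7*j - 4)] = (-6*j^4 + 42*j^3 + 34*j^2 + 12*j - 25)/(4*j^4 - 28*j^3 + 33*j^2 + 56*j + 16)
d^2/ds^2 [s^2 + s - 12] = 2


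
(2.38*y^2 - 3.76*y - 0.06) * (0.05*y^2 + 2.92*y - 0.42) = 0.119*y^4 + 6.7616*y^3 - 11.9818*y^2 + 1.404*y + 0.0252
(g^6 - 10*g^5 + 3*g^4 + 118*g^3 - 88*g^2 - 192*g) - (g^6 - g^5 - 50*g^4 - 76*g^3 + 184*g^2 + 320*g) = -9*g^5 + 53*g^4 + 194*g^3 - 272*g^2 - 512*g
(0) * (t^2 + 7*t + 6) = 0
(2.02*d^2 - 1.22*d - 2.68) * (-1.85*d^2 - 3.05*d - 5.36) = -3.737*d^4 - 3.904*d^3 - 2.1482*d^2 + 14.7132*d + 14.3648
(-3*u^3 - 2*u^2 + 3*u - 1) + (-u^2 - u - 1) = -3*u^3 - 3*u^2 + 2*u - 2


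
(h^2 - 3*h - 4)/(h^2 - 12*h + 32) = (h + 1)/(h - 8)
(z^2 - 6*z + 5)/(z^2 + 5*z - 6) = (z - 5)/(z + 6)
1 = 1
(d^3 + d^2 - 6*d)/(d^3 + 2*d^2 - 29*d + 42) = d*(d + 3)/(d^2 + 4*d - 21)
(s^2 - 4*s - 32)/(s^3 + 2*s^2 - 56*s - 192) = 1/(s + 6)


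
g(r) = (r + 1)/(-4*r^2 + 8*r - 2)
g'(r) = (r + 1)*(8*r - 8)/(-4*r^2 + 8*r - 2)^2 + 1/(-4*r^2 + 8*r - 2) = (2*r^2 + 4*r - 5)/(2*(4*r^4 - 16*r^3 + 20*r^2 - 8*r + 1))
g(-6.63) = 0.02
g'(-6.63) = 0.00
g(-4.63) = 0.03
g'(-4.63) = 0.00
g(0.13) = -1.10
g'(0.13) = -8.42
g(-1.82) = 0.03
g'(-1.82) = -0.01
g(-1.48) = 0.02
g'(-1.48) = -0.03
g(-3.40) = 0.03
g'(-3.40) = 0.00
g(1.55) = 3.23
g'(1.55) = 19.24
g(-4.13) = 0.03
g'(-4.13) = 0.00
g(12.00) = -0.03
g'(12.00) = 0.00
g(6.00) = -0.07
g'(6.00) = 0.02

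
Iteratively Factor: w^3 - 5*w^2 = (w)*(w^2 - 5*w) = w^2*(w - 5)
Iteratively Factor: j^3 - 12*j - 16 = (j - 4)*(j^2 + 4*j + 4) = (j - 4)*(j + 2)*(j + 2)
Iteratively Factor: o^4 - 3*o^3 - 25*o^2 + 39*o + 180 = (o + 3)*(o^3 - 6*o^2 - 7*o + 60) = (o - 4)*(o + 3)*(o^2 - 2*o - 15) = (o - 5)*(o - 4)*(o + 3)*(o + 3)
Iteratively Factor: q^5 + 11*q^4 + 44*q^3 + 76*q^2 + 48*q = (q + 2)*(q^4 + 9*q^3 + 26*q^2 + 24*q) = q*(q + 2)*(q^3 + 9*q^2 + 26*q + 24) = q*(q + 2)^2*(q^2 + 7*q + 12) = q*(q + 2)^2*(q + 3)*(q + 4)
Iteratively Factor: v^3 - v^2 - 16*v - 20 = (v + 2)*(v^2 - 3*v - 10) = (v - 5)*(v + 2)*(v + 2)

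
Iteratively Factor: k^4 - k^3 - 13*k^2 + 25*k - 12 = (k - 3)*(k^3 + 2*k^2 - 7*k + 4) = (k - 3)*(k - 1)*(k^2 + 3*k - 4) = (k - 3)*(k - 1)*(k + 4)*(k - 1)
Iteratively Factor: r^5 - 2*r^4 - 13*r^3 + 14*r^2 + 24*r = (r + 3)*(r^4 - 5*r^3 + 2*r^2 + 8*r) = (r - 2)*(r + 3)*(r^3 - 3*r^2 - 4*r) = (r - 2)*(r + 1)*(r + 3)*(r^2 - 4*r) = (r - 4)*(r - 2)*(r + 1)*(r + 3)*(r)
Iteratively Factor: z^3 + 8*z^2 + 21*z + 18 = (z + 3)*(z^2 + 5*z + 6) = (z + 3)^2*(z + 2)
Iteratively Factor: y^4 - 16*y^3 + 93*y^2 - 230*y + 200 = (y - 2)*(y^3 - 14*y^2 + 65*y - 100) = (y - 5)*(y - 2)*(y^2 - 9*y + 20) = (y - 5)*(y - 4)*(y - 2)*(y - 5)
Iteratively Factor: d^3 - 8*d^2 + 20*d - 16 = (d - 4)*(d^2 - 4*d + 4) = (d - 4)*(d - 2)*(d - 2)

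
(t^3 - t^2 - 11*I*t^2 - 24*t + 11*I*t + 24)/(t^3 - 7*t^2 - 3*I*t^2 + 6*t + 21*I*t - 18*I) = (t - 8*I)/(t - 6)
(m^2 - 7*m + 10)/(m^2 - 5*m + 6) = (m - 5)/(m - 3)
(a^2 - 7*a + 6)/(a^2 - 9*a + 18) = (a - 1)/(a - 3)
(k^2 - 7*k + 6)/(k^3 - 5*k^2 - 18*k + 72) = (k - 1)/(k^2 + k - 12)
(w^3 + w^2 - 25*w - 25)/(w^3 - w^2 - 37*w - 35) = (w - 5)/(w - 7)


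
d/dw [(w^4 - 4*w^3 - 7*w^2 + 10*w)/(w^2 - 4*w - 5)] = 2*(w^3 + 2*w^2 + w - 1)/(w^2 + 2*w + 1)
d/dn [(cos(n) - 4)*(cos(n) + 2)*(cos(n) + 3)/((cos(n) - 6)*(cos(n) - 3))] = (-cos(n)^4 + 18*cos(n)^3 - 59*cos(n)^2 - 84*cos(n) + 468)*sin(n)/((cos(n) - 6)^2*(cos(n) - 3)^2)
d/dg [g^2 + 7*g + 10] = 2*g + 7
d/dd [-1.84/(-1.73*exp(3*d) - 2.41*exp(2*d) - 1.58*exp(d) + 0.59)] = (-9.5496*exp(2*d) - 8.8688*exp(d) - 2.9072)*exp(d)/(1.73*exp(3*d) + 2.41*exp(2*d) + 1.58*exp(d) - 0.59)^2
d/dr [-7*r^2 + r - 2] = 1 - 14*r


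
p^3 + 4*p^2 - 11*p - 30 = (p - 3)*(p + 2)*(p + 5)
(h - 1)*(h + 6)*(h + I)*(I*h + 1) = I*h^4 + 5*I*h^3 - 5*I*h^2 + 5*I*h - 6*I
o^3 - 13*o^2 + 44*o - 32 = (o - 8)*(o - 4)*(o - 1)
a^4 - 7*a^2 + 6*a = a*(a - 2)*(a - 1)*(a + 3)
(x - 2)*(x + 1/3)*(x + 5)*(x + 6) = x^4 + 28*x^3/3 + 11*x^2 - 172*x/3 - 20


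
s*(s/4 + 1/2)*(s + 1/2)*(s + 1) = s^4/4 + 7*s^3/8 + 7*s^2/8 + s/4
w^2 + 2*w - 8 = (w - 2)*(w + 4)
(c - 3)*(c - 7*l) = c^2 - 7*c*l - 3*c + 21*l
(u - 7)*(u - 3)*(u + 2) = u^3 - 8*u^2 + u + 42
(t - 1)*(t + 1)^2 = t^3 + t^2 - t - 1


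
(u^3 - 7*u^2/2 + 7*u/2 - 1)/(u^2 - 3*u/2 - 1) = (2*u^2 - 3*u + 1)/(2*u + 1)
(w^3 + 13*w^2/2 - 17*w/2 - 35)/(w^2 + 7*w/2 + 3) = (2*w^2 + 9*w - 35)/(2*w + 3)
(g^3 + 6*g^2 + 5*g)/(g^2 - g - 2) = g*(g + 5)/(g - 2)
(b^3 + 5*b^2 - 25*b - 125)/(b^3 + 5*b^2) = 1 - 25/b^2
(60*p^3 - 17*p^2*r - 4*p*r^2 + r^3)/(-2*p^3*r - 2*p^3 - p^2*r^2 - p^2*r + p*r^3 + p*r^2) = (-60*p^3 + 17*p^2*r + 4*p*r^2 - r^3)/(p*(2*p^2*r + 2*p^2 + p*r^2 + p*r - r^3 - r^2))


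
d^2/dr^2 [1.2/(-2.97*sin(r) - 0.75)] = (10.58508*sin(r)^2 - 2.673*sin(r) - 21.17016)/(2.97*sin(r) + 0.75)^3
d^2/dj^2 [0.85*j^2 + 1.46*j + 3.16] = 1.70000000000000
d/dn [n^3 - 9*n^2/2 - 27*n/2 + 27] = 3*n^2 - 9*n - 27/2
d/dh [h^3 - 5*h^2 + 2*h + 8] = 3*h^2 - 10*h + 2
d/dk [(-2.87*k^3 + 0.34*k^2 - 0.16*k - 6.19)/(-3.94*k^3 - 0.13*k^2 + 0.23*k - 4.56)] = (-7.105427357601e-15*k^5 + 1.7127*k^4 - 2.581*k^3 - 33.8468*k^2 - 4.7102*k + 2.1533)/(15.5236*k^6 + 1.0244*k^5 - 1.7955*k^4 + 35.873*k^3 + 1.2385*k^2 - 2.0976*k + 20.7936)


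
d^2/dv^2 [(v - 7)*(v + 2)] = 2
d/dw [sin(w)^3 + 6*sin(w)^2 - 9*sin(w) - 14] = 3*(sin(w)^2 + 4*sin(w) - 3)*cos(w)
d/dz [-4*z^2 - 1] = -8*z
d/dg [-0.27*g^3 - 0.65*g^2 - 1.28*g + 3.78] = -0.81*g^2 - 1.3*g - 1.28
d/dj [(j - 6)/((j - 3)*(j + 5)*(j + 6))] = 2*(-j^3 + 5*j^2 + 48*j - 54)/(j^6 + 16*j^5 + 58*j^4 - 228*j^3 - 1431*j^2 + 540*j + 8100)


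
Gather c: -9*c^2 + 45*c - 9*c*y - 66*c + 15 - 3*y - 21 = -9*c^2 + c*(-9*y - 21) - 3*y - 6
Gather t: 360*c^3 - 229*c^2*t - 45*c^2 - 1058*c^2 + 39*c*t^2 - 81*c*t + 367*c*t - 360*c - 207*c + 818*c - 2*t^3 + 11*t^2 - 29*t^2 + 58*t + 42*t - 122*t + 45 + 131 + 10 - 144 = 360*c^3 - 1103*c^2 + 251*c - 2*t^3 + t^2*(39*c - 18) + t*(-229*c^2 + 286*c - 22) + 42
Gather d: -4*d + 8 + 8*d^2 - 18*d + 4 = 8*d^2 - 22*d + 12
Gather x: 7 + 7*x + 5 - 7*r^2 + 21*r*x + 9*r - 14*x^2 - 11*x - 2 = -7*r^2 + 9*r - 14*x^2 + x*(21*r - 4) + 10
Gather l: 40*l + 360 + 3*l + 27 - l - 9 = 42*l + 378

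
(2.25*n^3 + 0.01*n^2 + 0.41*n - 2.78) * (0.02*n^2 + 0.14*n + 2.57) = 0.045*n^5 + 0.3152*n^4 + 5.7921*n^3 + 0.0275*n^2 + 0.6645*n - 7.1446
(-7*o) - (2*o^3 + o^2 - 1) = -2*o^3 - o^2 - 7*o + 1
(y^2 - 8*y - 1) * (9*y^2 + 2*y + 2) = 9*y^4 - 70*y^3 - 23*y^2 - 18*y - 2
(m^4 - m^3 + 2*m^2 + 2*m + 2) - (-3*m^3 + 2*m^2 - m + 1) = m^4 + 2*m^3 + 3*m + 1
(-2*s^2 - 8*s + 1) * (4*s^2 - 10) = -8*s^4 - 32*s^3 + 24*s^2 + 80*s - 10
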